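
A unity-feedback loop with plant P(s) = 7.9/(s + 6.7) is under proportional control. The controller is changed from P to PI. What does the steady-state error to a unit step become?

The integrator makes K_pos = lim_{s→0} C(s)G(s) infinite, so e_ss = 1/(1+K_pos) = 0.

0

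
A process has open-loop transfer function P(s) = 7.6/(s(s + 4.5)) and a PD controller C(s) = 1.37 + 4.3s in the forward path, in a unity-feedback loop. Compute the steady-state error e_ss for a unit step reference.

0

The open loop C(s)P(s) has a pole at the origin (type 1), so the static position error constant is infinite and e_ss = 1/(1+∞) = 0.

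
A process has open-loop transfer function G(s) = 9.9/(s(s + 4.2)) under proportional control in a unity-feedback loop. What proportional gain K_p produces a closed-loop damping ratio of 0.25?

K_p = 7.13

Closed-loop characteristic equation: s² + 4.2s + K_p·9.9 = 0.
So ω_n = √(9.9K_p) and 2ζω_n = 4.2, giving ζ = 4.2/(2√(9.9K_p)).
Setting ζ = 0.25: √(9.9K_p) = 4.2/(2·0.25) = 8.4, so K_p = 70.56/9.9 = 7.13.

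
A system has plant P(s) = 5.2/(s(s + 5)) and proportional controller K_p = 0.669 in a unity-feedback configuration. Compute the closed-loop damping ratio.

ζ = 1.34

1 + K_p·P(s) = 0 gives s² + 5s + 3.479 = 0.
So ω_n² = 3.479 ⇒ ω_n = 1.865 rad/s, and ζ = 5/(2ω_n) = 1.34.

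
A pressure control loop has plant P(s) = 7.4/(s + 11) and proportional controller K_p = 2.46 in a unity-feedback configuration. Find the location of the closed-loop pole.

s = -29.2

Closed-loop transfer function: T(s) = K_p·P(s)/(1 + K_p·P(s)) = 18.2/(s + 11 + 18.2) = 18.2/(s + 29.2).
The closed-loop pole is at s = −29.2.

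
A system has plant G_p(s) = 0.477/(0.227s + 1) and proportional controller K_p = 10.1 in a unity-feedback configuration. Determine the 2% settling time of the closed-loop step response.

Closed loop: T(s) = K_p·G_p/(1+K_p·G_p) = 4.818/(0.227s + 1 + 4.818), with pole at s = −(1 + 4.818)/0.227 = −25.63.
τ = 1/25.63 = 0.03902 s, so 2% settling time ≈ 4τ = 0.156 s.

T_s ≈ 0.156 s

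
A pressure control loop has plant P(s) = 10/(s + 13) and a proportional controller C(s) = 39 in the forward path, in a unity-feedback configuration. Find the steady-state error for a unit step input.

The loop is type 0. Static position error constant K_pos = C(0)·P(0) = 39·0.7692 = 30.
Steady-state error to a unit step: e_ss = 1/(1+K_pos) = 1/31 = 0.0323.

0.0323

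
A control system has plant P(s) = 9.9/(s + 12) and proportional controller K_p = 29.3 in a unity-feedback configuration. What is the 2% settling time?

Closed-loop transfer function: T(s) = K_p·P(s)/(1 + K_p·P(s)) = 290.1/(s + 12 + 290.1) = 290.1/(s + 302.1).
Time constant τ = 1/302.1 = 0.00331 s, so the 2% settling time is about 4τ = 0.0132 s.

T_s ≈ 0.0132 s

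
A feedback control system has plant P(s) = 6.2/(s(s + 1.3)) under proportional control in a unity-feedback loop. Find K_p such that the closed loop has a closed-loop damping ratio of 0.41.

Closed-loop characteristic equation: s² + 1.3s + K_p·6.2 = 0.
So ω_n = √(6.2K_p) and 2ζω_n = 1.3, giving ζ = 1.3/(2√(6.2K_p)).
Setting ζ = 0.41: √(6.2K_p) = 1.3/(2·0.41) = 1.585, so K_p = 2.513/6.2 = 0.405.

K_p = 0.405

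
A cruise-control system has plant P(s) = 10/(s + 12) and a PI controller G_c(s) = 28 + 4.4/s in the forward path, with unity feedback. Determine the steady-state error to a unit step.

0

The open loop G_c(s)P(s) has a pole at the origin (type 1), so the static position error constant is infinite and e_ss = 1/(1+∞) = 0.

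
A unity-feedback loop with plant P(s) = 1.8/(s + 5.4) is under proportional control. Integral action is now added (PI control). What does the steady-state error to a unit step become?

The integrator makes K_pos = lim_{s→0} C(s)G(s) infinite, so e_ss = 1/(1+K_pos) = 0.

0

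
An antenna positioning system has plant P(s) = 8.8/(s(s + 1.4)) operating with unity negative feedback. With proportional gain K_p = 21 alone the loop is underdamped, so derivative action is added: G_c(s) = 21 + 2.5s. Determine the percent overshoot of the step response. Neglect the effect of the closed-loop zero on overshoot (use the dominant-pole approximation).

Forward path: (21 + 2.5s)·8.8/(s(s+1.4)). The closed-loop characteristic equation is s² + (1.4 + 8.8·2.5)s + 8.8·21 = 0.
That is s² + 23.4s + 184.8 = 0, so ω_n = 13.59 rad/s and ζ = 23.4/(2·13.59) = 0.8607.
%OS = 100·exp(−πζ/√(1−ζ²)) = 0.494%.

0.494%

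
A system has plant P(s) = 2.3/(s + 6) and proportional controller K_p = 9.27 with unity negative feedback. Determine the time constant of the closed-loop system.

Closed-loop transfer function: T(s) = K_p·P(s)/(1 + K_p·P(s)) = 21.32/(s + 6 + 21.32) = 21.32/(s + 27.32).
Time constant τ = 1/27.32 = 0.0366 s.

τ = 0.0366 s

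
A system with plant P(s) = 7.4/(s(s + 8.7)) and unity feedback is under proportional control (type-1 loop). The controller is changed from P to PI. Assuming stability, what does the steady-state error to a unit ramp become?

0

The integrator raises the loop to type 2, so K_v → ∞ and e_ss to a ramp is zero.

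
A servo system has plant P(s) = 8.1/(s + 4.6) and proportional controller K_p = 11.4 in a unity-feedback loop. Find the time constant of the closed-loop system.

Closed-loop transfer function: T(s) = K_p·P(s)/(1 + K_p·P(s)) = 92.34/(s + 4.6 + 92.34) = 92.34/(s + 96.94).
Time constant τ = 1/96.94 = 0.0103 s.

τ = 0.0103 s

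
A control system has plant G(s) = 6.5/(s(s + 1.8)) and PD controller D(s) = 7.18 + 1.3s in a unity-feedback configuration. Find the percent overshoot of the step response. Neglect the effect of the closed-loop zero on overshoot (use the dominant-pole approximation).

Forward path: (7.18 + 1.3s)·6.5/(s(s+1.8)). The closed-loop characteristic equation is s² + (1.8 + 6.5·1.3)s + 6.5·7.18 = 0.
That is s² + 10.25s + 46.67 = 0, so ω_n = 6.832 rad/s and ζ = 10.25/(2·6.832) = 0.7502.
%OS = 100·exp(−πζ/√(1−ζ²)) = 2.83%.

2.83%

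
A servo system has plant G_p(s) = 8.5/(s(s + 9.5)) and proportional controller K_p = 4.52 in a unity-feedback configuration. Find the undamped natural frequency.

ω_n = 6.2 rad/s

The closed-loop denominator is s(s+9.5) + 4.52·8.5 = s² + 9.5s + 38.42.
Matching s² + 2ζω_n s + ω_n²: ω_n = √38.42 = 6.198 rad/s and 2ζω_n = 9.5, so ζ = 9.5/(2·6.198) = 0.766.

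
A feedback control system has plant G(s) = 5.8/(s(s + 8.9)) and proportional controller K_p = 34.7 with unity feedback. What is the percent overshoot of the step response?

35.4%

From 1 + K_pG(s) = 0: s² + 8.9s + 201.3 = 0 ⇒ ω_n = 14.19, ζ = 0.3137.
%OS = 100·exp(−πζ/√(1−ζ²)) = 100·exp(−π·0.3137/√0.9016) = 35.4%.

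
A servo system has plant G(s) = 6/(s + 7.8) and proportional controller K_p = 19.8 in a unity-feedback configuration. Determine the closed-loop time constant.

Closed-loop transfer function: T(s) = K_p·G(s)/(1 + K_p·G(s)) = 118.8/(s + 7.8 + 118.8) = 118.8/(s + 126.6).
Time constant τ = 1/126.6 = 0.0079 s.

τ = 0.0079 s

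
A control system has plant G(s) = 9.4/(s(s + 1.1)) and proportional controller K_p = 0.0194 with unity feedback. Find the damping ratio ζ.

1 + K_p·G(s) = 0 gives s² + 1.1s + 0.1824 = 0.
So ω_n² = 0.1824 ⇒ ω_n = 0.427 rad/s, and ζ = 1.1/(2ω_n) = 1.29.

ζ = 1.29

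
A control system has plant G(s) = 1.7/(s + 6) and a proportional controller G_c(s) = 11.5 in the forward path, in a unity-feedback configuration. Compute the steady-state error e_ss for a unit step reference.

0.235

The loop is type 0. Static position error constant K_pos = G_c(0)·G(0) = 11.5·0.2833 = 3.258.
Steady-state error to a unit step: e_ss = 1/(1+K_pos) = 1/4.258 = 0.235.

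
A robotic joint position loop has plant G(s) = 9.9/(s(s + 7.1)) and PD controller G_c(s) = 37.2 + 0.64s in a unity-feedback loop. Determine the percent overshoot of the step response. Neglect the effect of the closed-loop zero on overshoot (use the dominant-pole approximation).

Forward path: (37.2 + 0.64s)·9.9/(s(s+7.1)). The closed-loop characteristic equation is s² + (7.1 + 9.9·0.64)s + 9.9·37.2 = 0.
That is s² + 13.44s + 368.3 = 0, so ω_n = 19.19 rad/s and ζ = 13.44/(2·19.19) = 0.3501.
%OS = 100·exp(−πζ/√(1−ζ²)) = 30.9%.

30.9%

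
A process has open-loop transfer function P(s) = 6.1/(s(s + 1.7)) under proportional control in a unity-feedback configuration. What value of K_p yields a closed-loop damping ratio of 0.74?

Closed-loop characteristic equation: s² + 1.7s + K_p·6.1 = 0.
So ω_n = √(6.1K_p) and 2ζω_n = 1.7, giving ζ = 1.7/(2√(6.1K_p)).
Setting ζ = 0.74: √(6.1K_p) = 1.7/(2·0.74) = 1.149, so K_p = 1.319/6.1 = 0.216.

K_p = 0.216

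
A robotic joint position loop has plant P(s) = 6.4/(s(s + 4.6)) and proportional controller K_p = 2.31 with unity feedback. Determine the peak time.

T_p = 1.02 s

From 1 + K_pP(s) = 0: s² + 4.6s + 14.78 = 0 ⇒ ω_n = 3.845, ζ = 0.5982.
Damped frequency ω_d = ω_n√(1−ζ²) = 3.081 rad/s, so peak time T_p = π/ω_d = 1.02 s.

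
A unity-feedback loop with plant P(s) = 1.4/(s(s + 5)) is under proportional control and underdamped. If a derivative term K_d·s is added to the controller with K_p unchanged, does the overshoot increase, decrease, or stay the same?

With PD the characteristic equation becomes s² + (a + K·K_d)s + K·K_p = 0; the damping term grows, ζ rises, overshoot falls.

decrease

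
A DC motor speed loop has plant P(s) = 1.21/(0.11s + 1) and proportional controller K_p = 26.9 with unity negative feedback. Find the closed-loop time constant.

Closed loop: T(s) = K_p·P/(1+K_p·P) = 32.55/(0.11s + 1 + 32.55), with pole at s = −(1 + 32.55)/0.11 = −305.
Closed-loop time constant τ = 1/305 = 0.00328 s.

τ = 0.00328 s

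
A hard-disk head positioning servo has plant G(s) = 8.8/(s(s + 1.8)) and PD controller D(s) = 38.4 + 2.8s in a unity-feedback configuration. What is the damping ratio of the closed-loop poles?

ζ = 0.719

Forward path: (38.4 + 2.8s)·8.8/(s(s+1.8)). The closed-loop characteristic equation is s² + (1.8 + 8.8·2.8)s + 8.8·38.4 = 0.
That is s² + 26.44s + 337.9 = 0, so ω_n = 18.38 rad/s and ζ = 26.44/(2·18.38) = 0.7192.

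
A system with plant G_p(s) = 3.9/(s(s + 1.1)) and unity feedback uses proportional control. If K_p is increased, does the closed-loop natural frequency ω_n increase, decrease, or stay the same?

increase

ω_n = √(3.9·K_p), which grows with K_p.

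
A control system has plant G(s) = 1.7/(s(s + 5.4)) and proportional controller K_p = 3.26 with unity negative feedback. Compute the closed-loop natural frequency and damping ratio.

ω_n = 2.35 rad/s, ζ = 1.15

The closed-loop denominator is s(s+5.4) + 3.26·1.7 = s² + 5.4s + 5.542.
Matching s² + 2ζω_n s + ω_n²: ω_n = √5.542 = 2.354 rad/s and 2ζω_n = 5.4, so ζ = 5.4/(2·2.354) = 1.15.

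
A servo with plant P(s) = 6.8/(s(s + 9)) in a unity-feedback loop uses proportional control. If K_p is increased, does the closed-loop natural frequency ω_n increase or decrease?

ω_n = √(6.8·K_p), which grows with K_p.

increase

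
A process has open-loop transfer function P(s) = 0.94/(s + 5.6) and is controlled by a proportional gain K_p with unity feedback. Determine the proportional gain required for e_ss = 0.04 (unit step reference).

K_p = 143

For a type-0 loop with proportional control, e_ss = 1/(1 + K_p·P(0)).
P(0) = 0.1679. Require 1/(1 + K_p·0.1679) = 0.04, so 1 + 0.1679·K_p = 25.
K_p = (25 − 1)/0.1679 = 143.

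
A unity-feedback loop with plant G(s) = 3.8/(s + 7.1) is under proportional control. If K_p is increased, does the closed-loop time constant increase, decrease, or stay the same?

decrease

Closed-loop pole is at s = −(7.1+K_p·3.8); larger K_p moves it further left, so τ = 1/(7.1+K_p·3.8) decreases.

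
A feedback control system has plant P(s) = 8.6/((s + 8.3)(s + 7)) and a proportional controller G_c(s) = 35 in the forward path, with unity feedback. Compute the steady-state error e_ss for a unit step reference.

The loop is type 0. Static position error constant K_pos = G_c(0)·P(0) = 35·0.148 = 5.181.
Steady-state error to a unit step: e_ss = 1/(1+K_pos) = 1/6.181 = 0.162.

0.162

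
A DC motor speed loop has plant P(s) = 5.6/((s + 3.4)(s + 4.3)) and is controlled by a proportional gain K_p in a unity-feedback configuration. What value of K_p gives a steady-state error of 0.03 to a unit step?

K_p = 84.4

For a type-0 loop with proportional control, e_ss = 1/(1 + K_p·P(0)).
P(0) = 0.383. Require 1/(1 + K_p·0.383) = 0.03, so 1 + 0.383·K_p = 33.33.
K_p = (33.33 − 1)/0.383 = 84.4.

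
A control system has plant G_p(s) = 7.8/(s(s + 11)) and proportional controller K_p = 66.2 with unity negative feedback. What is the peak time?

T_p = 0.142 s

From 1 + K_pG_p(s) = 0: s² + 11s + 516.4 = 0 ⇒ ω_n = 22.72, ζ = 0.242.
Damped frequency ω_d = ω_n√(1−ζ²) = 22.05 rad/s, so peak time T_p = π/ω_d = 0.142 s.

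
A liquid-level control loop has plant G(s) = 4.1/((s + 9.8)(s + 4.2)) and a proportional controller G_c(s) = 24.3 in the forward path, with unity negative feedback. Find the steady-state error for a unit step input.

The loop is type 0. Static position error constant K_pos = G_c(0)·G(0) = 24.3·0.09961 = 2.421.
Steady-state error to a unit step: e_ss = 1/(1+K_pos) = 1/3.421 = 0.292.

0.292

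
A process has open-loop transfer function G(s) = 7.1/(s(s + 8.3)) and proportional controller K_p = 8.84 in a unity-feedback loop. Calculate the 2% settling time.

The closed-loop denominator s² + 8.3s + 62.76 gives ω_n = √62.76 = 7.922 and ζ = 8.3/(2ω_n) = 0.5238.
2% settling time T_s ≈ 4/(ζω_n) = 4/4.15 = 0.964 s.

T_s ≈ 0.964 s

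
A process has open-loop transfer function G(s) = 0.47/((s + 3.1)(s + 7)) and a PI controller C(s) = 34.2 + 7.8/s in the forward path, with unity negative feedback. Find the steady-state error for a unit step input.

The open loop C(s)G(s) has a pole at the origin (type 1), so the static position error constant is infinite and e_ss = 1/(1+∞) = 0.

0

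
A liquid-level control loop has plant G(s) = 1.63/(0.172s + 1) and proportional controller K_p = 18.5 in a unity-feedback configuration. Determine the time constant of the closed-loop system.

τ = 0.00552 s

Closed loop: T(s) = K_p·G/(1+K_p·G) = 30.15/(0.172s + 1 + 30.15), with pole at s = −(1 + 30.15)/0.172 = −181.1.
Closed-loop time constant τ = 1/181.1 = 0.00552 s.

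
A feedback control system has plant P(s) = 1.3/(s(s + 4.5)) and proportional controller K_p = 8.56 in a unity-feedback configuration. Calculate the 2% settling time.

Closed-loop characteristic equation: s² + 4.5s + 11.13 = 0, so ω_n = 3.336 rad/s and ζ = 4.5/(2·3.336) = 0.6745.
2% settling time T_s ≈ 4/(ζω_n) = 4/2.25 = 1.78 s.

T_s ≈ 1.78 s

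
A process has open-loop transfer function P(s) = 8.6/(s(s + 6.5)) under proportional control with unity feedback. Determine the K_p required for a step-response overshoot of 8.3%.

From %OS = 100·exp(−πζ/√(1−ζ²)) = 8.3%, ζ = −ln(0.083)/√(π²+ln²(0.083)) = 0.621.
Characteristic equation s² + 6.5s + 8.6K_p = 0 gives ζ = 6.5/(2√(8.6K_p)).
Setting ζ = 0.621: √(8.6K_p) = 6.5/(2·0.621) = 5.234, so K_p = 27.39/8.6 = 3.19.

K_p = 3.19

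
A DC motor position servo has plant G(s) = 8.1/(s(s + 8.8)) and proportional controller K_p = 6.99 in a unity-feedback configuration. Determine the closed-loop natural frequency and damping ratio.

The closed-loop denominator is s(s+8.8) + 6.99·8.1 = s² + 8.8s + 56.62.
So ω_n² = 56.62 ⇒ ω_n = 7.525 rad/s, and ζ = 8.8/(2ω_n) = 0.585.

ω_n = 7.52 rad/s, ζ = 0.585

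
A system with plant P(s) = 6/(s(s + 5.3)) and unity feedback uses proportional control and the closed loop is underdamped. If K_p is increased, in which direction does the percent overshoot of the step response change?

increase

ζ = 5.3/(2√(6K_p)) decreases as K_p grows; lower damping means more overshoot.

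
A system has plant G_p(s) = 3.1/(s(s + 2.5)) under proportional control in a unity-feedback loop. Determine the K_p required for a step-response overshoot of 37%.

From %OS = 100·exp(−πζ/√(1−ζ²)) = 37%, ζ = −ln(0.37)/√(π²+ln²(0.37)) = 0.3017.
Characteristic equation s² + 2.5s + 3.1K_p = 0 gives ζ = 2.5/(2√(3.1K_p)).
Setting ζ = 0.3017: √(3.1K_p) = 2.5/(2·0.3017) = 4.143, so K_p = 17.16/3.1 = 5.54.

K_p = 5.54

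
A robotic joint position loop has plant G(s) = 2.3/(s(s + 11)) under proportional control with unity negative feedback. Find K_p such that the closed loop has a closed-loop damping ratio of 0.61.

K_p = 35.3

Closed-loop characteristic equation: s² + 11s + K_p·2.3 = 0.
So ω_n = √(2.3K_p) and 2ζω_n = 11, giving ζ = 11/(2√(2.3K_p)).
Setting ζ = 0.61: √(2.3K_p) = 11/(2·0.61) = 9.016, so K_p = 81.3/2.3 = 35.3.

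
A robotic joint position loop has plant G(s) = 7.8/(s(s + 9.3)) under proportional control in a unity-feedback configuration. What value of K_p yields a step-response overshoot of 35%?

From %OS = 100·exp(−πζ/√(1−ζ²)) = 35%, ζ = −ln(0.35)/√(π²+ln²(0.35)) = 0.3169.
Characteristic equation s² + 9.3s + 7.8K_p = 0 gives ζ = 9.3/(2√(7.8K_p)).
Setting ζ = 0.3169: √(7.8K_p) = 9.3/(2·0.3169) = 14.67, so K_p = 215.3/7.8 = 27.6.

K_p = 27.6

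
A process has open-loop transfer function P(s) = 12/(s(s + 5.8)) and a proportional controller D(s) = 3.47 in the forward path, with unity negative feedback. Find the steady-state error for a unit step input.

The open loop D(s)P(s) has a pole at the origin (type 1), so the static position error constant is infinite and e_ss = 1/(1+∞) = 0.

0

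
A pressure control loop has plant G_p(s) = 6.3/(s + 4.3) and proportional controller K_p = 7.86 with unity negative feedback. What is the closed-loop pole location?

Closed-loop transfer function: T(s) = K_p·G_p(s)/(1 + K_p·G_p(s)) = 49.52/(s + 4.3 + 49.52) = 49.52/(s + 53.82).
The closed-loop pole is at s = −53.82.

s = -53.82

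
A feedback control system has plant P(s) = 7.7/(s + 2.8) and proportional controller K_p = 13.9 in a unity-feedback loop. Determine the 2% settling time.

Closed-loop transfer function: T(s) = K_p·P(s)/(1 + K_p·P(s)) = 107/(s + 2.8 + 107) = 107/(s + 109.8).
Time constant τ = 1/109.8 = 0.009105 s, so the 2% settling time is about 4τ = 0.0364 s.

T_s ≈ 0.0364 s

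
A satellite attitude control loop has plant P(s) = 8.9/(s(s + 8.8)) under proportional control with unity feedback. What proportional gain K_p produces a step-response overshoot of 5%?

K_p = 4.57

From %OS = 100·exp(−πζ/√(1−ζ²)) = 5%, ζ = −ln(0.05)/√(π²+ln²(0.05)) = 0.6901.
Characteristic equation s² + 8.8s + 8.9K_p = 0 gives ζ = 8.8/(2√(8.9K_p)).
Setting ζ = 0.6901: √(8.9K_p) = 8.8/(2·0.6901) = 6.376, so K_p = 40.65/8.9 = 4.57.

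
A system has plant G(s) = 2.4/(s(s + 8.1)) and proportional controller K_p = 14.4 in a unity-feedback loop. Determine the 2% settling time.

From 1 + K_pG(s) = 0: s² + 8.1s + 34.56 = 0 ⇒ ω_n = 5.879, ζ = 0.6889.
2% settling time T_s ≈ 4/(ζω_n) = 4/4.05 = 0.988 s.

T_s ≈ 0.988 s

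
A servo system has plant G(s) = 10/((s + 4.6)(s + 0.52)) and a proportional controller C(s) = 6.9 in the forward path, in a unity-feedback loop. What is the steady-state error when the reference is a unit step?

The loop is type 0. Static position error constant K_pos = C(0)·G(0) = 6.9·4.181 = 28.85.
Steady-state error to a unit step: e_ss = 1/(1+K_pos) = 1/29.85 = 0.0335.

0.0335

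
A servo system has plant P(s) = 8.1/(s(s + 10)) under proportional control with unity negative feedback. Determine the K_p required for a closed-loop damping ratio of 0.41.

K_p = 18.4

Closed-loop characteristic equation: s² + 10s + K_p·8.1 = 0.
So ω_n = √(8.1K_p) and 2ζω_n = 10, giving ζ = 10/(2√(8.1K_p)).
Setting ζ = 0.41: √(8.1K_p) = 10/(2·0.41) = 12.2, so K_p = 148.7/8.1 = 18.4.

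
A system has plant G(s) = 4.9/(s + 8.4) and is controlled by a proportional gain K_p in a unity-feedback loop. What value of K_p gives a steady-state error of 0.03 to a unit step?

The loop is type 0, so e_ss(step) = 1/(1 + K_pos) with K_pos = K_p·G(0).
G(0) = 0.5833. Require 1/(1 + K_p·0.5833) = 0.03, so 1 + 0.5833·K_p = 33.33.
K_p = (33.33 − 1)/0.5833 = 55.4.

K_p = 55.4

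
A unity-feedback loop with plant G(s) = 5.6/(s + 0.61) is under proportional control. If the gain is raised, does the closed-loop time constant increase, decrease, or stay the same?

Closed-loop pole is at s = −(0.61+K_p·5.6); larger K_p moves it further left, so τ = 1/(0.61+K_p·5.6) decreases.

decrease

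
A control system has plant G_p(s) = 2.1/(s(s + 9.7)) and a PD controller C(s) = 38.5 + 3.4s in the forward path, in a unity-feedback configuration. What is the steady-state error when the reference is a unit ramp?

The loop has one pole at the origin (type 1). Velocity error constant K_v = lim_{s→0} s·C(s)G_p(s) = 38.5·2.1/9.7 = 8.335.
Steady-state error to a unit ramp: e_ss = 1/K_v = 0.12.

0.12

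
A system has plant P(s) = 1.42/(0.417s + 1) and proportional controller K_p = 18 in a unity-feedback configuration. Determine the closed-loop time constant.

Closed loop: T(s) = K_p·P/(1+K_p·P) = 25.56/(0.417s + 1 + 25.56), with pole at s = −(1 + 25.56)/0.417 = −63.69.
Closed-loop time constant τ = 1/63.69 = 0.0157 s.

τ = 0.0157 s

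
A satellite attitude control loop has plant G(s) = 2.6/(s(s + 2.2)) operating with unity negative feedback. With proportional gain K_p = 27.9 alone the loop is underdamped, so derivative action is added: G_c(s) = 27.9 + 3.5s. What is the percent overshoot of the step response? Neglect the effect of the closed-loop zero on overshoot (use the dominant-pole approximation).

6.17%

Forward path: (27.9 + 3.5s)·2.6/(s(s+2.2)). The closed-loop characteristic equation is s² + (2.2 + 2.6·3.5)s + 2.6·27.9 = 0.
That is s² + 11.3s + 72.54 = 0, so ω_n = 8.517 rad/s and ζ = 11.3/(2·8.517) = 0.6634.
%OS = 100·exp(−πζ/√(1−ζ²)) = 6.17%.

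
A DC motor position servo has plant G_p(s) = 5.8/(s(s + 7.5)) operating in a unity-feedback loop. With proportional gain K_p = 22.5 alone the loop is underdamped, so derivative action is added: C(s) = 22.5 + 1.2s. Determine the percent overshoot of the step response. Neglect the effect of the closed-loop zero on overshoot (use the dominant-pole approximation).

7.67%

Forward path: (22.5 + 1.2s)·5.8/(s(s+7.5)). The closed-loop characteristic equation is s² + (7.5 + 5.8·1.2)s + 5.8·22.5 = 0.
That is s² + 14.46s + 130.5 = 0, so ω_n = 11.42 rad/s and ζ = 14.46/(2·11.42) = 0.6329.
%OS = 100·exp(−πζ/√(1−ζ²)) = 7.67%.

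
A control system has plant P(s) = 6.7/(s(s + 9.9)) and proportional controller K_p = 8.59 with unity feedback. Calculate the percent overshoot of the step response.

The closed-loop denominator s² + 9.9s + 57.55 gives ω_n = √57.55 = 7.586 and ζ = 9.9/(2ω_n) = 0.6525.
%OS = 100·exp(−πζ/√(1−ζ²)) = 100·exp(−π·0.6525/√0.5743) = 6.69%.

6.69%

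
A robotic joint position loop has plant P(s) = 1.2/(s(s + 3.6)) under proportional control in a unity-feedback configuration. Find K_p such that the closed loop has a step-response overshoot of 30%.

K_p = 21.1

From %OS = 100·exp(−πζ/√(1−ζ²)) = 30%, ζ = −ln(0.3)/√(π²+ln²(0.3)) = 0.3579.
Characteristic equation s² + 3.6s + 1.2K_p = 0 gives ζ = 3.6/(2√(1.2K_p)).
Setting ζ = 0.3579: √(1.2K_p) = 3.6/(2·0.3579) = 5.03, so K_p = 25.3/1.2 = 21.1.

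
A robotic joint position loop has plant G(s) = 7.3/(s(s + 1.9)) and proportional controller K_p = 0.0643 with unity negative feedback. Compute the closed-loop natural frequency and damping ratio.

The closed-loop denominator is s(s+1.9) + 0.0643·7.3 = s² + 1.9s + 0.4694.
Matching s² + 2ζω_n s + ω_n²: ω_n = √0.4694 = 0.6851 rad/s and 2ζω_n = 1.9, so ζ = 1.9/(2·0.6851) = 1.39.

ω_n = 0.685 rad/s, ζ = 1.39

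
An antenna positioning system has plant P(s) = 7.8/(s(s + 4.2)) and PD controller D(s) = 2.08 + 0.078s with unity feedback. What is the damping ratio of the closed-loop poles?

ζ = 0.597

Forward path: (2.08 + 0.078s)·7.8/(s(s+4.2)). The closed-loop characteristic equation is s² + (4.2 + 7.8·0.078)s + 7.8·2.08 = 0.
That is s² + 4.808s + 16.22 = 0, so ω_n = 4.028 rad/s and ζ = 4.808/(2·4.028) = 0.5969.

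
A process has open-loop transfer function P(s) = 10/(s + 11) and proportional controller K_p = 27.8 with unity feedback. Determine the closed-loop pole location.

s = -289

Closed-loop transfer function: T(s) = K_p·P(s)/(1 + K_p·P(s)) = 278/(s + 11 + 278) = 278/(s + 289).
The closed-loop pole is at s = −289.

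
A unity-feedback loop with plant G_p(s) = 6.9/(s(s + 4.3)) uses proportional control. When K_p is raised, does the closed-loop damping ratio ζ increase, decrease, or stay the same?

ζ = 4.3/(2√(6.9K_p)); increasing K_p raises the denominator, so ζ falls.

decrease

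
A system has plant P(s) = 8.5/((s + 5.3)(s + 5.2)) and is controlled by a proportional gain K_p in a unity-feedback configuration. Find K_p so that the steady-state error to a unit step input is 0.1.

K_p = 29.2

The loop is type 0, so e_ss(step) = 1/(1 + K_pos) with K_pos = K_p·P(0).
P(0) = 0.3084. Require 1/(1 + K_p·0.3084) = 0.1, so 1 + 0.3084·K_p = 10.
K_p = (10 − 1)/0.3084 = 29.2.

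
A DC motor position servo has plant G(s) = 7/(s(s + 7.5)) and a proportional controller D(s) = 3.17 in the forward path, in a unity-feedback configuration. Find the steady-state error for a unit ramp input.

The loop has one pole at the origin (type 1). Velocity error constant K_v = lim_{s→0} s·D(s)G(s) = 3.17·7/7.5 = 2.959.
Steady-state error to a unit ramp: e_ss = 1/K_v = 0.338.

0.338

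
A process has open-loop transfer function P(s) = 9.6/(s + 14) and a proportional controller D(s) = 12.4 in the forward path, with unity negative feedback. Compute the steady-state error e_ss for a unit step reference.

The loop is type 0. Static position error constant K_pos = D(0)·P(0) = 12.4·0.6857 = 8.503.
Steady-state error to a unit step: e_ss = 1/(1+K_pos) = 1/9.503 = 0.105.

0.105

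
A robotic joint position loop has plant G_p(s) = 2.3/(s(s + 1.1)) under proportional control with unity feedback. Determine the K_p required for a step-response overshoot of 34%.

From %OS = 100·exp(−πζ/√(1−ζ²)) = 34%, ζ = −ln(0.34)/√(π²+ln²(0.34)) = 0.3248.
Characteristic equation s² + 1.1s + 2.3K_p = 0 gives ζ = 1.1/(2√(2.3K_p)).
Setting ζ = 0.3248: √(2.3K_p) = 1.1/(2·0.3248) = 1.693, so K_p = 2.868/2.3 = 1.25.

K_p = 1.25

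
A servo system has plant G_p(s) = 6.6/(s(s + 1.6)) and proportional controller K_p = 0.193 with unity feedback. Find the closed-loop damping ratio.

ζ = 0.709

1 + K_p·G_p(s) = 0 gives s² + 1.6s + 1.274 = 0.
So ω_n² = 1.274 ⇒ ω_n = 1.129 rad/s, and ζ = 1.6/(2ω_n) = 0.709.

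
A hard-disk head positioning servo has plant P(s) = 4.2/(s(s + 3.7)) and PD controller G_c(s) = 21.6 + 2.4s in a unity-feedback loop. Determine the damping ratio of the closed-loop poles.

ζ = 0.723

Forward path: (21.6 + 2.4s)·4.2/(s(s+3.7)). The closed-loop characteristic equation is s² + (3.7 + 4.2·2.4)s + 4.2·21.6 = 0.
That is s² + 13.78s + 90.72 = 0, so ω_n = 9.525 rad/s and ζ = 13.78/(2·9.525) = 0.7234.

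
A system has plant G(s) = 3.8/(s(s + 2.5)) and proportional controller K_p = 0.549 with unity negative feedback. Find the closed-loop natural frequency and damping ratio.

ω_n = 1.44 rad/s, ζ = 0.865

With unity feedback the closed-loop characteristic equation is s² + 2.5s + 0.549·3.8 = s² + 2.5s + 2.086 = 0.
So ω_n² = 2.086 ⇒ ω_n = 1.444 rad/s, and ζ = 2.5/(2ω_n) = 0.865.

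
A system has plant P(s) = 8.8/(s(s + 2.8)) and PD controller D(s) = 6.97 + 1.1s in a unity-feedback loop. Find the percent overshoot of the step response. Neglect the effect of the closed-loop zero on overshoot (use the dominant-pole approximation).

Forward path: (6.97 + 1.1s)·8.8/(s(s+2.8)). The closed-loop characteristic equation is s² + (2.8 + 8.8·1.1)s + 8.8·6.97 = 0.
That is s² + 12.48s + 61.34 = 0, so ω_n = 7.832 rad/s and ζ = 12.48/(2·7.832) = 0.7968.
%OS = 100·exp(−πζ/√(1−ζ²)) = 1.59%.

1.59%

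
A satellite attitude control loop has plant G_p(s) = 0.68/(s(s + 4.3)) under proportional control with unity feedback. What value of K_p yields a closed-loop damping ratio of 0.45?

Closed-loop characteristic equation: s² + 4.3s + K_p·0.68 = 0.
So ω_n = √(0.68K_p) and 2ζω_n = 4.3, giving ζ = 4.3/(2√(0.68K_p)).
Setting ζ = 0.45: √(0.68K_p) = 4.3/(2·0.45) = 4.778, so K_p = 22.83/0.68 = 33.6.

K_p = 33.6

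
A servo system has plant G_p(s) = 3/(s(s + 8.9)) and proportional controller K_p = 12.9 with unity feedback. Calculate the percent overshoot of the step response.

4.01%

The closed-loop denominator s² + 8.9s + 38.7 gives ω_n = √38.7 = 6.221 and ζ = 8.9/(2ω_n) = 0.7153.
%OS = 100·exp(−πζ/√(1−ζ²)) = 100·exp(−π·0.7153/√0.4883) = 4.01%.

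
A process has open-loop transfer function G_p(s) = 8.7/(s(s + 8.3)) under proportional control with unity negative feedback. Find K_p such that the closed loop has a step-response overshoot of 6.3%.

From %OS = 100·exp(−πζ/√(1−ζ²)) = 6.3%, ζ = −ln(0.063)/√(π²+ln²(0.063)) = 0.6606.
Characteristic equation s² + 8.3s + 8.7K_p = 0 gives ζ = 8.3/(2√(8.7K_p)).
Setting ζ = 0.6606: √(8.7K_p) = 8.3/(2·0.6606) = 6.282, so K_p = 39.46/8.7 = 4.54.

K_p = 4.54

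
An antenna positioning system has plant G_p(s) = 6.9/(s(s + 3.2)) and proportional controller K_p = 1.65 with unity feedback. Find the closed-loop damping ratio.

With unity feedback the closed-loop characteristic equation is s² + 3.2s + 1.65·6.9 = s² + 3.2s + 11.38 = 0.
Matching s² + 2ζω_n s + ω_n²: ω_n = √11.38 = 3.374 rad/s and 2ζω_n = 3.2, so ζ = 3.2/(2·3.374) = 0.474.

ζ = 0.474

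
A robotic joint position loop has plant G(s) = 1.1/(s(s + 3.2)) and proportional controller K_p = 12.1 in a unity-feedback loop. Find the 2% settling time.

T_s ≈ 2.5 s

From 1 + K_pG(s) = 0: s² + 3.2s + 13.31 = 0 ⇒ ω_n = 3.648, ζ = 0.4386.
2% settling time T_s ≈ 4/(ζω_n) = 4/1.6 = 2.5 s.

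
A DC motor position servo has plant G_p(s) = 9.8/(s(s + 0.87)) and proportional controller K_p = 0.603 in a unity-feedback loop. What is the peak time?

From 1 + K_pG_p(s) = 0: s² + 0.87s + 5.909 = 0 ⇒ ω_n = 2.431, ζ = 0.1789.
Damped frequency ω_d = ω_n√(1−ζ²) = 2.392 rad/s, so peak time T_p = π/ω_d = 1.31 s.

T_p = 1.31 s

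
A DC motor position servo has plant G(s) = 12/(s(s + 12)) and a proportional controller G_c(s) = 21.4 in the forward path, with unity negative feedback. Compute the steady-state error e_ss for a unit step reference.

0

The open loop G_c(s)G(s) has a pole at the origin (type 1), so the static position error constant is infinite and e_ss = 1/(1+∞) = 0.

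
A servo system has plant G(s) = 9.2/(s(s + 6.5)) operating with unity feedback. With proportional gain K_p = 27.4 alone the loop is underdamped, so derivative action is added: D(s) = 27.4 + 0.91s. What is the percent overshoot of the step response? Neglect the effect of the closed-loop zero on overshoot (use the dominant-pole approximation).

18.9%

Forward path: (27.4 + 0.91s)·9.2/(s(s+6.5)). The closed-loop characteristic equation is s² + (6.5 + 9.2·0.91)s + 9.2·27.4 = 0.
That is s² + 14.87s + 252.1 = 0, so ω_n = 15.88 rad/s and ζ = 14.87/(2·15.88) = 0.4683.
%OS = 100·exp(−πζ/√(1−ζ²)) = 18.9%.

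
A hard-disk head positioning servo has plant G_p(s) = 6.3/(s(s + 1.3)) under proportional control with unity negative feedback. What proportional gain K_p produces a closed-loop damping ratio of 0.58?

K_p = 0.199

Closed-loop characteristic equation: s² + 1.3s + K_p·6.3 = 0.
So ω_n = √(6.3K_p) and 2ζω_n = 1.3, giving ζ = 1.3/(2√(6.3K_p)).
Setting ζ = 0.58: √(6.3K_p) = 1.3/(2·0.58) = 1.121, so K_p = 1.256/6.3 = 0.199.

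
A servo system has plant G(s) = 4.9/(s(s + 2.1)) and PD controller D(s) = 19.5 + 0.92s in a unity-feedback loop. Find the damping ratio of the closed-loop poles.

ζ = 0.338

Forward path: (19.5 + 0.92s)·4.9/(s(s+2.1)). The closed-loop characteristic equation is s² + (2.1 + 4.9·0.92)s + 4.9·19.5 = 0.
That is s² + 6.608s + 95.55 = 0, so ω_n = 9.775 rad/s and ζ = 6.608/(2·9.775) = 0.338.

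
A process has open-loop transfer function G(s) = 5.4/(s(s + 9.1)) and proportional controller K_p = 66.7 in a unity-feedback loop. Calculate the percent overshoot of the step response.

Closed-loop characteristic equation: s² + 9.1s + 360.2 = 0, so ω_n = 18.98 rad/s and ζ = 9.1/(2·18.98) = 0.2397.
%OS = 100·exp(−πζ/√(1−ζ²)) = 100·exp(−π·0.2397/√0.9425) = 46%.

46%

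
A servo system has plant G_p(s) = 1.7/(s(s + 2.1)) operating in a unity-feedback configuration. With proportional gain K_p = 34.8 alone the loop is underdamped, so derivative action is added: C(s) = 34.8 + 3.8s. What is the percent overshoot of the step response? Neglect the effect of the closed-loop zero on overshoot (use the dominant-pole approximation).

Forward path: (34.8 + 3.8s)·1.7/(s(s+2.1)). The closed-loop characteristic equation is s² + (2.1 + 1.7·3.8)s + 1.7·34.8 = 0.
That is s² + 8.56s + 59.16 = 0, so ω_n = 7.692 rad/s and ζ = 8.56/(2·7.692) = 0.5565.
%OS = 100·exp(−πζ/√(1−ζ²)) = 12.2%.

12.2%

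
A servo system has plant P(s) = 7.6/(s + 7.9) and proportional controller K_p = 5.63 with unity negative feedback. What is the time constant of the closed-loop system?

τ = 0.0197 s

Closed-loop transfer function: T(s) = K_p·P(s)/(1 + K_p·P(s)) = 42.79/(s + 7.9 + 42.79) = 42.79/(s + 50.69).
Time constant τ = 1/50.69 = 0.0197 s.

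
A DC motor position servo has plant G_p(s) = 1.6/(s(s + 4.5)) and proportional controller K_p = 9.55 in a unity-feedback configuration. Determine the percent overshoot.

Closed-loop characteristic equation: s² + 4.5s + 15.28 = 0, so ω_n = 3.909 rad/s and ζ = 4.5/(2·3.909) = 0.5756.
%OS = 100·exp(−πζ/√(1−ζ²)) = 100·exp(−π·0.5756/√0.6687) = 11%.

11%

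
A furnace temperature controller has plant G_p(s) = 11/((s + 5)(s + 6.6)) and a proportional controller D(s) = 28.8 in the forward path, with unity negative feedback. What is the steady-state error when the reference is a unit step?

0.0943

The loop is type 0. Static position error constant K_pos = D(0)·G_p(0) = 28.8·0.3333 = 9.6.
Steady-state error to a unit step: e_ss = 1/(1+K_pos) = 1/10.6 = 0.0943.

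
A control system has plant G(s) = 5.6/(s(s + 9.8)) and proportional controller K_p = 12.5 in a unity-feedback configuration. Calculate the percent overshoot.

The closed-loop denominator s² + 9.8s + 70 gives ω_n = √70 = 8.367 and ζ = 9.8/(2ω_n) = 0.5857.
%OS = 100·exp(−πζ/√(1−ζ²)) = 100·exp(−π·0.5857/√0.657) = 10.3%.

10.3%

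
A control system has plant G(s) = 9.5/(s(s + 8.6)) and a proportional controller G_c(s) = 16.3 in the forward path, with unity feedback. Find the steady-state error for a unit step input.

The open loop G_c(s)G(s) has a pole at the origin (type 1), so the static position error constant is infinite and e_ss = 1/(1+∞) = 0.

0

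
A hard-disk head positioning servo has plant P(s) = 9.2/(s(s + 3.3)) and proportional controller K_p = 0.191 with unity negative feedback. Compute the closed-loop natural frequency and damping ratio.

1 + K_p·P(s) = 0 gives s² + 3.3s + 1.757 = 0.
Matching s² + 2ζω_n s + ω_n²: ω_n = √1.757 = 1.326 rad/s and 2ζω_n = 3.3, so ζ = 3.3/(2·1.326) = 1.24.

ω_n = 1.33 rad/s, ζ = 1.24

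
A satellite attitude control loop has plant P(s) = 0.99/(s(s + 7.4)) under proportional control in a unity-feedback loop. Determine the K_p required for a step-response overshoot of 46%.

K_p = 240

From %OS = 100·exp(−πζ/√(1−ζ²)) = 46%, ζ = −ln(0.46)/√(π²+ln²(0.46)) = 0.24.
Characteristic equation s² + 7.4s + 0.99K_p = 0 gives ζ = 7.4/(2√(0.99K_p)).
Setting ζ = 0.24: √(0.99K_p) = 7.4/(2·0.24) = 15.42, so K_p = 237.8/0.99 = 240.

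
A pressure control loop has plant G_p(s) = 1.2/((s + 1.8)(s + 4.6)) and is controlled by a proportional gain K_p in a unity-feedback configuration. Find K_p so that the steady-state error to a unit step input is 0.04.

K_p = 166

Steady-state error for a unit step on this type-0 loop is 1/(1 + K_p·G_p(0)).
G_p(0) = 0.1449. Require 1/(1 + K_p·0.1449) = 0.04, so 1 + 0.1449·K_p = 25.
K_p = (25 − 1)/0.1449 = 166.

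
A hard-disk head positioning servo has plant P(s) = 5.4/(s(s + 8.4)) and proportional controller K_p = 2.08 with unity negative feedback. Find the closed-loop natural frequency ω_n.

1 + K_p·P(s) = 0 gives s² + 8.4s + 11.23 = 0.
So ω_n² = 11.23 ⇒ ω_n = 3.351 rad/s, and ζ = 8.4/(2ω_n) = 1.25.

ω_n = 3.35 rad/s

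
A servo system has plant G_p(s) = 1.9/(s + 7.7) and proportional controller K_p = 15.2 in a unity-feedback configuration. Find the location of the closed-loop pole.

Closed-loop transfer function: T(s) = K_p·G_p(s)/(1 + K_p·G_p(s)) = 28.88/(s + 7.7 + 28.88) = 28.88/(s + 36.58).
The closed-loop pole is at s = −36.58.

s = -36.58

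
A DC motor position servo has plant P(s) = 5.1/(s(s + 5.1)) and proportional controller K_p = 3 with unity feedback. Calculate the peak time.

T_p = 1.06 s

The closed-loop denominator s² + 5.1s + 15.3 gives ω_n = √15.3 = 3.912 and ζ = 5.1/(2ω_n) = 0.6519.
Damped frequency ω_d = ω_n√(1−ζ²) = 2.966 rad/s, so peak time T_p = π/ω_d = 1.06 s.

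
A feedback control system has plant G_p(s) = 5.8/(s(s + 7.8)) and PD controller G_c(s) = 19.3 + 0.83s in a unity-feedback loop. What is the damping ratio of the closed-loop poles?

Forward path: (19.3 + 0.83s)·5.8/(s(s+7.8)). The closed-loop characteristic equation is s² + (7.8 + 5.8·0.83)s + 5.8·19.3 = 0.
That is s² + 12.61s + 111.9 = 0, so ω_n = 10.58 rad/s and ζ = 12.61/(2·10.58) = 0.5961.

ζ = 0.596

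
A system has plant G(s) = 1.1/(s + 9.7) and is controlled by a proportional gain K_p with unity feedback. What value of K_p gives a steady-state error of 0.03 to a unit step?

For a type-0 loop with proportional control, e_ss = 1/(1 + K_p·G(0)).
G(0) = 0.1134. Require 1/(1 + K_p·0.1134) = 0.03, so 1 + 0.1134·K_p = 33.33.
K_p = (33.33 − 1)/0.1134 = 285.

K_p = 285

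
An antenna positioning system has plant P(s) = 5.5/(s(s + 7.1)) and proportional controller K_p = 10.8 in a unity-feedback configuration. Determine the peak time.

The closed-loop denominator s² + 7.1s + 59.4 gives ω_n = √59.4 = 7.707 and ζ = 7.1/(2ω_n) = 0.4606.
Damped frequency ω_d = ω_n√(1−ζ²) = 6.841 rad/s, so peak time T_p = π/ω_d = 0.459 s.

T_p = 0.459 s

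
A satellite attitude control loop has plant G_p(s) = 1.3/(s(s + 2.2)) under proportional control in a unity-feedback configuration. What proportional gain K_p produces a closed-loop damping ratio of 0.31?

K_p = 9.69

Closed-loop characteristic equation: s² + 2.2s + K_p·1.3 = 0.
So ω_n = √(1.3K_p) and 2ζω_n = 2.2, giving ζ = 2.2/(2√(1.3K_p)).
Setting ζ = 0.31: √(1.3K_p) = 2.2/(2·0.31) = 3.548, so K_p = 12.59/1.3 = 9.69.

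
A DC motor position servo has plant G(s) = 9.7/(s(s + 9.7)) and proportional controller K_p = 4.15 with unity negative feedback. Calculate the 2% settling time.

T_s ≈ 0.825 s

Closed-loop characteristic equation: s² + 9.7s + 40.26 = 0, so ω_n = 6.345 rad/s and ζ = 9.7/(2·6.345) = 0.7644.
2% settling time T_s ≈ 4/(ζω_n) = 4/4.85 = 0.825 s.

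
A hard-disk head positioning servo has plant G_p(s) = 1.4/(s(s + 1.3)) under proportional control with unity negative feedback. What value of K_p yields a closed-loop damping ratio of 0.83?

Closed-loop characteristic equation: s² + 1.3s + K_p·1.4 = 0.
So ω_n = √(1.4K_p) and 2ζω_n = 1.3, giving ζ = 1.3/(2√(1.4K_p)).
Setting ζ = 0.83: √(1.4K_p) = 1.3/(2·0.83) = 0.7831, so K_p = 0.6133/1.4 = 0.438.

K_p = 0.438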